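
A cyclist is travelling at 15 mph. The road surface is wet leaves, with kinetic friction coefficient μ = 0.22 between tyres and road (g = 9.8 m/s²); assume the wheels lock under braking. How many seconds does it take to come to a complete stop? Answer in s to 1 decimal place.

Braking time ≈ 3.1 s

15 mph × 0.44704 = 6.7056 m/s.
a = μg = 0.22 × 9.8 = 2.156 m/s².
Braking time = v/a = 6.7056 / 2.156 = 3.110 s.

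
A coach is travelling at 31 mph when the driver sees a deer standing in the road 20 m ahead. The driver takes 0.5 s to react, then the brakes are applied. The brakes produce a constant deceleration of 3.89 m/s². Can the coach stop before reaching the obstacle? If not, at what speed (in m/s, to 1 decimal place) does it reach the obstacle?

No — it strikes the obstacle at 9.5 m/s

31 mph × 0.44704 = 13.8582 m/s.
Reaction distance = 13.8582 × 0.5 = 6.929 m.
Braking distance needed to stop: v²/(2a) = 192.050 / 7.780 = 24.685 m, so total needed = 6.929 + 24.685 = 31.614 m > 20 m — it cannot stop.
Distance remaining when braking begins: 20 − 6.929 = 13.071 m.
v² = v₀² − 2a·d = 192.050 − 2 × 3.890 × 13.071 = 90.358 m²/s².
v = √90.358 = 9.506 m/s.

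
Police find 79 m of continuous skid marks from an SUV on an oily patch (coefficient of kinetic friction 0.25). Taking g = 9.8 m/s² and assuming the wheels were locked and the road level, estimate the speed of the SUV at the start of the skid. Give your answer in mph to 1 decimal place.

Deceleration a = μg = 0.25 × 9.8 = 2.450 m/s².
v = √(2a·d) = √(2 × 2.450 × 79) = √387.100 = 19.6749 m/s.
= 19.6749 ÷ 0.44704 = 44.011 mph.

Initial speed ≈ 44.0 mph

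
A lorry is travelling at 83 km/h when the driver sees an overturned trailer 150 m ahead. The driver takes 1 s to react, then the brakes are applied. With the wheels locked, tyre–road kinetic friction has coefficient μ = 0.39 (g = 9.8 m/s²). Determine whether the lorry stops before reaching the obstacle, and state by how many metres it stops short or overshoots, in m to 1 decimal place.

83 km/h ÷ 3.6 = 23.0556 m/s.
a = μg = 0.39 × 9.8 = 3.822 m/s².
Reaction distance = 23.0556 × 1 = 23.056 m.
Braking distance = v²/(2a) = 531.561 / 7.644 = 69.540 m.
Total stopping distance = 23.056 + 69.540 = 92.596 m, vs 150 m available — it stops with 150 − 92.596 = 57.404 m to spare.

Yes — it stops 57.4 m short of the obstacle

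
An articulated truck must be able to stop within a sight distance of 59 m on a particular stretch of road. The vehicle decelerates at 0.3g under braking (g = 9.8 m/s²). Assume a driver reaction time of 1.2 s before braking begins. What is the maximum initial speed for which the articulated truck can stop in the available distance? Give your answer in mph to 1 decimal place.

a = 0.3 × 9.8 = 2.940 m/s².
Stopping distance: v·t_r + v²/(2a) = 59 with t_r = 1.2 s and a = 2.940 m/s².
So v² + 7.056 v − 346.92 = 0.
Positive root: v = −a·t_r + √((a·t_r)² + 2a·d) = −3.528 + √(12.447 + 346.92) = 15.4290 m/s.
15.4290 m/s ÷ 0.44704 = 34.514 mph.

Maximum speed ≈ 34.5 mph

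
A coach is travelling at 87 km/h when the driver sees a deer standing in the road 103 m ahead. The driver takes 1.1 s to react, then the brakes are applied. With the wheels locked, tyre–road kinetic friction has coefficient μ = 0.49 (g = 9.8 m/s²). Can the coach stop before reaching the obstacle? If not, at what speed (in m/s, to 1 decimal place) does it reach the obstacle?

Yes — it stops about 15.6 m short of the obstacle, so it never reaches it

87 km/h ÷ 3.6 = 24.1667 m/s.
a = μg = 0.49 × 9.8 = 4.802 m/s².
Reaction distance = 24.1667 × 1.1 = 26.583 m.
Braking distance = v²/(2a) = 584.029 / 9.604 = 60.811 m.
Total stopping distance = 26.583 + 60.811 = 87.394 m, vs 103 m available — it stops with 103 − 87.394 = 15.606 m to spare.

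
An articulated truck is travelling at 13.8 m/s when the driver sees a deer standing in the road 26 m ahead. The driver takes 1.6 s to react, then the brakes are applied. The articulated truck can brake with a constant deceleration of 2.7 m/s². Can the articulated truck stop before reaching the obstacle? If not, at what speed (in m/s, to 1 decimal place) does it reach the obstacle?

Reaction distance = 13.8000 × 1.6 = 22.080 m.
Braking distance needed to stop: v²/(2a) = 190.440 / 5.400 = 35.267 m, so total needed = 22.080 + 35.267 = 57.347 m > 26 m — it cannot stop.
Distance remaining when braking begins: 26 − 22.080 = 3.920 m.
v² = v₀² − 2a·d = 190.440 − 2 × 2.700 × 3.920 = 169.272 m²/s².
v = √169.272 = 13.010 m/s.

No — it strikes the obstacle at 13.0 m/s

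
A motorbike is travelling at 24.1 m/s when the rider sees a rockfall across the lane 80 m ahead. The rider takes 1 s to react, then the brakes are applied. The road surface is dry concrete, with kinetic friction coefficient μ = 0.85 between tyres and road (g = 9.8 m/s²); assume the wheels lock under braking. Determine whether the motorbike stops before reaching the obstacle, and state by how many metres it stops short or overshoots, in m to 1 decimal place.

Yes — it stops 21.0 m short of the obstacle

a = μg = 0.85 × 9.8 = 8.330 m/s².
Reaction distance = 24.1000 × 1 = 24.100 m.
Braking distance = v²/(2a) = 580.810 / 16.660 = 34.863 m.
Total stopping distance = 24.100 + 34.863 = 58.963 m, vs 80 m available — it stops with 80 − 58.963 = 21.037 m to spare.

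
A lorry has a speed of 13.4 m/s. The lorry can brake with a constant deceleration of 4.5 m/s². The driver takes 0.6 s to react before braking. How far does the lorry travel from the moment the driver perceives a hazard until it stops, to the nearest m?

Total stopping distance ≈ 28 m

Reaction distance = v·t_r = 13.4000 × 0.6 = 8.040 m.
Braking distance = v²/(2a) = 13.4000² / (2 × 4.500) = 179.560 / 9.000 = 19.951 m.
Total = 8.040 + 19.951 = 27.991 m.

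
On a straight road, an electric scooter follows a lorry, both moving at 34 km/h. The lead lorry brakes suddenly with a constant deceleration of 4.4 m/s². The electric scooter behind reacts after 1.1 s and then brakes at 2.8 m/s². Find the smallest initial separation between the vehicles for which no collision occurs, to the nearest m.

34 km/h ÷ 3.6 = 9.4444 m/s.
Leader travels v²/(2a_L) = 89.197 / 8.800 = 10.136 m before stopping.
Follower covers v·t_r = 9.4444 × 1.1 = 10.389 m while reacting, then v²/(2a_F) = 89.197 / 5.600 = 15.928 m while braking, for a total of 10.389 + 15.928 = 26.317 m.
Since a_F ≤ a_L and the follower starts braking later, the follower is never slower than the leader, so the closest approach is when both have stopped.
Minimum gap = 26.317 − 10.136 = 16.181 m.

Minimum gap ≈ 16 m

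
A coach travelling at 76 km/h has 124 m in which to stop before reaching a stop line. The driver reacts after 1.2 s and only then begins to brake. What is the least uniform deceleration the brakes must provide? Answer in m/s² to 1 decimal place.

76 km/h ÷ 3.6 = 21.1111 m/s.
Distance covered during reaction = 21.1111 × 1.2 = 25.333 m.
Distance available for braking: 124 − 25.333 = 98.667 m.
v² = 2a·d ⇒ a = v²/(2d) = 21.1111² / (2 × 98.667) = 445.679 / 197.334 = 2.2585 m/s².

Required deceleration ≈ 2.3 m/s²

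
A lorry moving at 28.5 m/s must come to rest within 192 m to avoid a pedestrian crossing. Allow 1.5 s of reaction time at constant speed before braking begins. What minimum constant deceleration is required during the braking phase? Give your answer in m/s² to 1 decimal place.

Required deceleration ≈ 2.7 m/s²

Distance covered during reaction = 28.5000 × 1.5 = 42.750 m.
Distance available for braking: 192 − 42.750 = 149.250 m.
v² = 2a·d ⇒ a = v²/(2d) = 28.5000² / (2 × 149.250) = 812.250 / 298.500 = 2.7211 m/s².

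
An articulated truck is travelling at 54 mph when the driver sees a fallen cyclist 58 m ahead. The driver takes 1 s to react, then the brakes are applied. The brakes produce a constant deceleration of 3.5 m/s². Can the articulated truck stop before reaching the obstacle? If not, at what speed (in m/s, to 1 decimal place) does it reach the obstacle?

No — it strikes the obstacle at 18.6 m/s

54 mph × 0.44704 = 24.1402 m/s.
Reaction distance = 24.1402 × 1 = 24.140 m.
Braking distance needed to stop: v²/(2a) = 582.749 / 7.000 = 83.250 m, so total needed = 24.140 + 83.250 = 107.390 m > 58 m — it cannot stop.
Distance remaining when braking begins: 58 − 24.140 = 33.860 m.
v² = v₀² − 2a·d = 582.749 − 2 × 3.500 × 33.860 = 345.729 m²/s².
v = √345.729 = 18.594 m/s.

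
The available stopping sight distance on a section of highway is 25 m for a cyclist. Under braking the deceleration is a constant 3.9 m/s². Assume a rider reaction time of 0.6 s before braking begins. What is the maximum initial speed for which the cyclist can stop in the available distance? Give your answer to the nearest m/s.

Maximum speed ≈ 12 m/s

Stopping distance: v·t_r + v²/(2a) = 25 with t_r = 0.6 s and a = 3.900 m/s².
So v² + 4.680 v − 195.00 = 0.
Positive root: v = −a·t_r + √((a·t_r)² + 2a·d) = −2.340 + √(5.476 + 195.00) = 11.8190 m/s.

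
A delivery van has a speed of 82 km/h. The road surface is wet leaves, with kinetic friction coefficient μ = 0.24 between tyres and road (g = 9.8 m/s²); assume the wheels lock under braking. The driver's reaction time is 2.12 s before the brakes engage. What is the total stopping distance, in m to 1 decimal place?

Total stopping distance ≈ 158.6 m

82 km/h ÷ 3.6 = 22.7778 m/s.
a = μg = 0.24 × 9.8 = 2.352 m/s².
Reaction distance = v·t_r = 22.7778 × 2.12 = 48.289 m.
Braking distance = v²/(2a) = 22.7778² / (2 × 2.352) = 518.828 / 4.704 = 110.295 m.
Total = 48.289 + 110.295 = 158.584 m.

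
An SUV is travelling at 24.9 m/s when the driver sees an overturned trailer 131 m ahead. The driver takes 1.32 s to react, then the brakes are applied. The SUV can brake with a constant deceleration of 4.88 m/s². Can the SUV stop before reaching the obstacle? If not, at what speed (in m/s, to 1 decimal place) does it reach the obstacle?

Reaction distance = 24.9000 × 1.32 = 32.868 m.
Braking distance = v²/(2a) = 620.010 / 9.760 = 63.526 m.
Total stopping distance = 32.868 + 63.526 = 96.394 m, vs 131 m available — it stops with 131 − 96.394 = 34.606 m to spare.

Yes — it stops about 34.6 m short of the obstacle, so it never reaches it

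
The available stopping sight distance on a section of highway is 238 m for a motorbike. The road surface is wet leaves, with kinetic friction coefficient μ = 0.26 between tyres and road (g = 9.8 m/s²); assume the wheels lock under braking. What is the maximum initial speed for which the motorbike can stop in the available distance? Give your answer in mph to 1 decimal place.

a = μg = 0.26 × 9.8 = 2.548 m/s².
v²/(2a) = d ⇒ v = √(2 × 2.548 × 238) = √1212.85 = 34.8260 m/s.
34.8260 m/s ÷ 0.44704 = 77.904 mph.

Maximum speed ≈ 77.9 mph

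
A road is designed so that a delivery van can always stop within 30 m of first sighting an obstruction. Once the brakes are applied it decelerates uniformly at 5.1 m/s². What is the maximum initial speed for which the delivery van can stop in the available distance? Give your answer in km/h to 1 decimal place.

v²/(2a) = d ⇒ v = √(2 × 5.100 × 30) = √306.00 = 17.4929 m/s.
17.4929 m/s × 3.6 = 62.974 km/h.

Maximum speed ≈ 63.0 km/h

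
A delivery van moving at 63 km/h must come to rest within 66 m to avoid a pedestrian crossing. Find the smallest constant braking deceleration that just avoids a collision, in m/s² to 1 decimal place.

Required deceleration ≈ 2.3 m/s²

63 km/h ÷ 3.6 = 17.5000 m/s.
v² = 2a·d ⇒ a = v²/(2d) = 17.5000² / (2 × 66.000) = 306.250 / 132.000 = 2.3201 m/s².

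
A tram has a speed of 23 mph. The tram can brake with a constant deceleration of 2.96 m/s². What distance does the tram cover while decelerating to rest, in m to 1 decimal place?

Braking distance ≈ 17.9 m

23 mph × 0.44704 = 10.2819 m/s.
Braking distance = v²/(2a) = 10.2819² / (2 × 2.960) = 105.717 / 5.920 = 17.858 m.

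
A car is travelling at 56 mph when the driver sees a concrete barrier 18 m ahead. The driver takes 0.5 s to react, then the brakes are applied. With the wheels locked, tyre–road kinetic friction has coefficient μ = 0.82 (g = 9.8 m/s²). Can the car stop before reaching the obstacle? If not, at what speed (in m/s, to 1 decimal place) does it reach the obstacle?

56 mph × 0.44704 = 25.0342 m/s.
a = μg = 0.82 × 9.8 = 8.036 m/s².
Reaction distance = 25.0342 × 0.5 = 12.517 m.
Braking distance needed to stop: v²/(2a) = 626.711 / 16.072 = 38.994 m, so total needed = 12.517 + 38.994 = 51.511 m > 18 m — it cannot stop.
Distance remaining when braking begins: 18 − 12.517 = 5.483 m.
v² = v₀² − 2a·d = 626.711 − 2 × 8.036 × 5.483 = 538.588 m²/s².
v = √538.588 = 23.207 m/s.

No — it strikes the obstacle at 23.2 m/s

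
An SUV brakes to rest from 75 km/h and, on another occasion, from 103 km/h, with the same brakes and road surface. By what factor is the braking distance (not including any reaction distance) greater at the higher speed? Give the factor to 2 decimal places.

Braking distance d = v²/(2a), so with a fixed, d ∝ v².
Factor = (103/75)² = 1.3733² = 1.8860.

Factor ≈ 1.89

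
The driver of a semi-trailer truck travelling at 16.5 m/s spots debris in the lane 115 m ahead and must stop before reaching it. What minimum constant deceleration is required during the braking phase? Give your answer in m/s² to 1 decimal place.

Required deceleration ≈ 1.2 m/s²

v² = 2a·d ⇒ a = v²/(2d) = 16.5000² / (2 × 115.000) = 272.250 / 230.000 = 1.1837 m/s².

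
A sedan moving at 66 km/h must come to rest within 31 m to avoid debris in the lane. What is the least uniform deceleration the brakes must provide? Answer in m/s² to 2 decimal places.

Required deceleration ≈ 5.42 m/s²

66 km/h ÷ 3.6 = 18.3333 m/s.
v² = 2a·d ⇒ a = v²/(2d) = 18.3333² / (2 × 31.000) = 336.110 / 62.000 = 5.4211 m/s².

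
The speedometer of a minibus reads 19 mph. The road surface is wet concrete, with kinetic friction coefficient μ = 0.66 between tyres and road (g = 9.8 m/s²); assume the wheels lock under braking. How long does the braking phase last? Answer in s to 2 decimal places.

19 mph × 0.44704 = 8.4938 m/s.
a = μg = 0.66 × 9.8 = 6.468 m/s².
Braking time = v/a = 8.4938 / 6.468 = 1.313 s.

Braking time ≈ 1.31 s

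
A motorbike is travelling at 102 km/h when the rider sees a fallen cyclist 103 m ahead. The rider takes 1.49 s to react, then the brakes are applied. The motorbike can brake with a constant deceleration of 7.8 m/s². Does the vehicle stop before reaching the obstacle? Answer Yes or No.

102 km/h ÷ 3.6 = 28.3333 m/s.
Reaction distance = 28.3333 × 1.49 = 42.217 m.
Braking distance = v²/(2a) = 802.776 / 15.600 = 51.460 m.
Total stopping distance = 42.217 + 51.460 = 93.677 m, vs 103 m available — it stops with 103 − 93.677 = 9.323 m to spare.

Yes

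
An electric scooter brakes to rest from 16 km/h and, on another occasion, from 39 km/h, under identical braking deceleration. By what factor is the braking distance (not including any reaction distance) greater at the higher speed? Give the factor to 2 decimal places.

Braking distance d = v²/(2a), so with a fixed, d ∝ v².
Factor = (39/16)² = 2.4375² = 5.9414.

Factor ≈ 5.94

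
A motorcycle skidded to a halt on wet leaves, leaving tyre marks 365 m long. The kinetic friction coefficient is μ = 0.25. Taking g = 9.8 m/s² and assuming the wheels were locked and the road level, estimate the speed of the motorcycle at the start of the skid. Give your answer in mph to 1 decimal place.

Deceleration a = μg = 0.25 × 9.8 = 2.450 m/s².
v = √(2a·d) = √(2 × 2.450 × 365) = √1788.500 = 42.2907 m/s.
= 42.2907 ÷ 0.44704 = 94.602 mph.

Initial speed ≈ 94.6 mph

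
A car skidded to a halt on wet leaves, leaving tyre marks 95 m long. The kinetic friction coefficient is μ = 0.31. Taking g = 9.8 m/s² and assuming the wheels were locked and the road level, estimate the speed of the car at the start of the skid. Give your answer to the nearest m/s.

Initial speed ≈ 24 m/s

Deceleration a = μg = 0.31 × 9.8 = 3.038 m/s².
v = √(2a·d) = √(2 × 3.038 × 95) = √577.220 = 24.0254 m/s.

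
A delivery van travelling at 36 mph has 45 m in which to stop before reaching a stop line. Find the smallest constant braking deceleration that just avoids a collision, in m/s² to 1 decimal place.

36 mph × 0.44704 = 16.0934 m/s.
v² = 2a·d ⇒ a = v²/(2d) = 16.0934² / (2 × 45.000) = 258.998 / 90.000 = 2.8778 m/s².

Required deceleration ≈ 2.9 m/s²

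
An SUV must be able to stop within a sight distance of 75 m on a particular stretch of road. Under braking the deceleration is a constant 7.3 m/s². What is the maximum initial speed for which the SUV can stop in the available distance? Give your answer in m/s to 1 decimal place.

Maximum speed ≈ 33.1 m/s

v²/(2a) = d ⇒ v = √(2 × 7.300 × 75) = √1095.00 = 33.0908 m/s.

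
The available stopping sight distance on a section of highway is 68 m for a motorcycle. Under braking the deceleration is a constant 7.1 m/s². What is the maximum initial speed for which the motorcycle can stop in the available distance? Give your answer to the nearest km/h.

v²/(2a) = d ⇒ v = √(2 × 7.100 × 68) = √965.60 = 31.0741 m/s.
31.0741 m/s × 3.6 = 111.867 km/h.

Maximum speed ≈ 112 km/h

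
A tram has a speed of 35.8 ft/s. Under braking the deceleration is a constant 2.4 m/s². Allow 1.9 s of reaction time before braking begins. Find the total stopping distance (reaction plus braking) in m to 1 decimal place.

35.8 ft/s × 0.3048 = 10.9118 m/s.
Reaction distance = v·t_r = 10.9118 × 1.9 = 20.732 m.
Braking distance = v²/(2a) = 10.9118² / (2 × 2.400) = 119.067 / 4.800 = 24.806 m.
Total = 20.732 + 24.806 = 45.538 m.

Total stopping distance ≈ 45.5 m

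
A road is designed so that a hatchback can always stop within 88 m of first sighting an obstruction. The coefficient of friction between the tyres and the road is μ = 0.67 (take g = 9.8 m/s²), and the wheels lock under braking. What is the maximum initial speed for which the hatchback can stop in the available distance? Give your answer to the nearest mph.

a = μg = 0.67 × 9.8 = 6.566 m/s².
v²/(2a) = d ⇒ v = √(2 × 6.566 × 88) = √1155.62 = 33.9944 m/s.
33.9944 m/s ÷ 0.44704 = 76.043 mph.

Maximum speed ≈ 76 mph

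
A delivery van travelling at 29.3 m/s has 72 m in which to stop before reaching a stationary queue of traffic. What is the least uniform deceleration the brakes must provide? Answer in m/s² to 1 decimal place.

v² = 2a·d ⇒ a = v²/(2d) = 29.3000² / (2 × 72.000) = 858.490 / 144.000 = 5.9617 m/s².

Required deceleration ≈ 6.0 m/s²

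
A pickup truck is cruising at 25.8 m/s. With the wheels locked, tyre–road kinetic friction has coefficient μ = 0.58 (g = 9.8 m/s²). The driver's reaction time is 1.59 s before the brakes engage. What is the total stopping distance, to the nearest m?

Total stopping distance ≈ 100 m

a = μg = 0.58 × 9.8 = 5.684 m/s².
Reaction distance = v·t_r = 25.8000 × 1.59 = 41.022 m.
Braking distance = v²/(2a) = 25.8000² / (2 × 5.684) = 665.640 / 11.368 = 58.554 m.
Total = 41.022 + 58.554 = 99.576 m.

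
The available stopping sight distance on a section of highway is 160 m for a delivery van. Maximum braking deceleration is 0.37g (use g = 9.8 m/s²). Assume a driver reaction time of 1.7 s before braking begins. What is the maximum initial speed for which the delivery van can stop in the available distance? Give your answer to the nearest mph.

a = 0.37 × 9.8 = 3.626 m/s².
Stopping distance: v·t_r + v²/(2a) = 160 with t_r = 1.7 s and a = 3.626 m/s².
So v² + 12.328 v − 1160.32 = 0.
Positive root: v = −a·t_r + √((a·t_r)² + 2a·d) = −6.164 + √(37.995 + 1160.32) = 28.4527 m/s.
28.4527 m/s ÷ 0.44704 = 63.647 mph.

Maximum speed ≈ 64 mph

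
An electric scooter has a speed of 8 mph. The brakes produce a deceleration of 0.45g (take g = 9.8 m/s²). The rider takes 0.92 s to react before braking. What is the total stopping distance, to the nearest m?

8 mph × 0.44704 = 3.5763 m/s.
a = 0.45 × 9.8 = 4.410 m/s².
Reaction distance = v·t_r = 3.5763 × 0.92 = 3.290 m.
Braking distance = v²/(2a) = 3.5763² / (2 × 4.410) = 12.790 / 8.820 = 1.450 m.
Total = 3.290 + 1.450 = 4.740 m.

Total stopping distance ≈ 5 m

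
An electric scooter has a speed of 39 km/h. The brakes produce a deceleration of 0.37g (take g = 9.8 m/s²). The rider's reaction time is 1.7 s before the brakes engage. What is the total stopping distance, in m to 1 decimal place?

Total stopping distance ≈ 34.6 m

39 km/h ÷ 3.6 = 10.8333 m/s.
a = 0.37 × 9.8 = 3.626 m/s².
Reaction distance = v·t_r = 10.8333 × 1.7 = 18.417 m.
Braking distance = v²/(2a) = 10.8333² / (2 × 3.626) = 117.360 / 7.252 = 16.183 m.
Total = 18.417 + 16.183 = 34.600 m.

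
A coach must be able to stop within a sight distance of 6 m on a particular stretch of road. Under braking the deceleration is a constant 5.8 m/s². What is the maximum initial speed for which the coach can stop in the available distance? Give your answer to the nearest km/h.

v²/(2a) = d ⇒ v = √(2 × 5.800 × 6) = √69.60 = 8.3427 m/s.
8.3427 m/s × 3.6 = 30.034 km/h.

Maximum speed ≈ 30 km/h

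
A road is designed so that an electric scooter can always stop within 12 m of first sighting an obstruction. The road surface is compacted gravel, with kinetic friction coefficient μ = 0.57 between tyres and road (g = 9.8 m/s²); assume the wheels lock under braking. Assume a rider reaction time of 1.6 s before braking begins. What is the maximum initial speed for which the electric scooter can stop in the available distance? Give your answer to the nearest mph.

a = μg = 0.57 × 9.8 = 5.586 m/s².
Stopping distance: v·t_r + v²/(2a) = 12 with t_r = 1.6 s and a = 5.586 m/s².
So v² + 17.875 v − 134.06 = 0.
Positive root: v = −a·t_r + √((a·t_r)² + 2a·d) = −8.938 + √(79.888 + 134.06) = 5.6890 m/s.
5.6890 m/s ÷ 0.44704 = 12.726 mph.

Maximum speed ≈ 13 mph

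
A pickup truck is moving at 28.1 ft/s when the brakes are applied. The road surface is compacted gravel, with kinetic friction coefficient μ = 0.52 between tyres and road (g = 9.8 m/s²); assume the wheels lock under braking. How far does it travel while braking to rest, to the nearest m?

28.1 ft/s × 0.3048 = 8.5649 m/s.
a = μg = 0.52 × 9.8 = 5.096 m/s².
Braking distance = v²/(2a) = 8.5649² / (2 × 5.096) = 73.358 / 10.192 = 7.198 m.

Braking distance ≈ 7 m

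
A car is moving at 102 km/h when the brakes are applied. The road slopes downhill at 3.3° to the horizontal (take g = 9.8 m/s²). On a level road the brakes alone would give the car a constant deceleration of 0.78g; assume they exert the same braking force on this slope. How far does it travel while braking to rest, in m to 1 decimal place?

Braking distance ≈ 56.7 m

102 km/h ÷ 3.6 = 28.3333 m/s.
a = 0.78 × 9.8 = 7.644 m/s².
Gravity along the downhill slope reduces the braking deceleration: a_eff = 7.644 − 9.8·sin 3.3° = 7.644 − 0.564 = 7.080 m/s².
Braking distance = v²/(2a) = 28.3333² / (2 × 7.080) = 802.776 / 14.160 = 56.693 m.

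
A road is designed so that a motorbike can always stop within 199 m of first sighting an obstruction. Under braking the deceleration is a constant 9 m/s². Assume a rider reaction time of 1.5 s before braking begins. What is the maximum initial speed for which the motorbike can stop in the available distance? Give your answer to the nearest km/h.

Maximum speed ≈ 172 km/h

Stopping distance: v·t_r + v²/(2a) = 199 with t_r = 1.5 s and a = 9.000 m/s².
So v² + 27.000 v − 3582.00 = 0.
Positive root: v = −a·t_r + √((a·t_r)² + 2a·d) = −13.500 + √(182.250 + 3582.00) = 47.8535 m/s.
47.8535 m/s × 3.6 = 172.273 km/h.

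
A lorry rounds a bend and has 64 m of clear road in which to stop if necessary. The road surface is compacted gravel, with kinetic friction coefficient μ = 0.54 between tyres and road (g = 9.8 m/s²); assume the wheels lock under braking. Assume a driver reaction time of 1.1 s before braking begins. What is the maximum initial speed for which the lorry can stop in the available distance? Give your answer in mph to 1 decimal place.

Maximum speed ≈ 46.6 mph

a = μg = 0.54 × 9.8 = 5.292 m/s².
Stopping distance: v·t_r + v²/(2a) = 64 with t_r = 1.1 s and a = 5.292 m/s².
So v² + 11.642 v − 677.38 = 0.
Positive root: v = −a·t_r + √((a·t_r)² + 2a·d) = −5.821 + √(33.884 + 677.38) = 20.8485 m/s.
20.8485 m/s ÷ 0.44704 = 46.637 mph.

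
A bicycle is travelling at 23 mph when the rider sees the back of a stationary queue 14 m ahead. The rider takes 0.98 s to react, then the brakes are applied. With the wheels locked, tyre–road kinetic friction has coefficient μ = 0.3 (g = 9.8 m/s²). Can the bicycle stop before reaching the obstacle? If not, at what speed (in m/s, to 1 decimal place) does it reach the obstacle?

No — it strikes the obstacle at 9.1 m/s

23 mph × 0.44704 = 10.2819 m/s.
a = μg = 0.3 × 9.8 = 2.940 m/s².
Reaction distance = 10.2819 × 0.98 = 10.076 m.
Braking distance needed to stop: v²/(2a) = 105.717 / 5.880 = 17.979 m, so total needed = 10.076 + 17.979 = 28.055 m > 14 m — it cannot stop.
Distance remaining when braking begins: 14 − 10.076 = 3.924 m.
v² = v₀² − 2a·d = 105.717 − 2 × 2.940 × 3.924 = 82.644 m²/s².
v = √82.644 = 9.091 m/s.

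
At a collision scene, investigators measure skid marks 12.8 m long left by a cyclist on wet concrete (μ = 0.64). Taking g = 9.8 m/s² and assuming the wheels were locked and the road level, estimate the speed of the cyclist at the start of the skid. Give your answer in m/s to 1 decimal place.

Initial speed ≈ 12.7 m/s

Deceleration a = μg = 0.64 × 9.8 = 6.272 m/s².
v = √(2a·d) = √(2 × 6.272 × 12.8) = √160.563 = 12.6713 m/s.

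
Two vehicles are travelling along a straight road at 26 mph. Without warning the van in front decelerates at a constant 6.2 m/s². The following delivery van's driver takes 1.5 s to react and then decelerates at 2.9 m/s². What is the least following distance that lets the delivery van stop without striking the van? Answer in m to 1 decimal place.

Minimum gap ≈ 29.8 m

26 mph × 0.44704 = 11.6230 m/s.
Leader travels v²/(2a_L) = 135.094 / 12.400 = 10.895 m before stopping.
Follower covers v·t_r = 11.6230 × 1.5 = 17.434 m while reacting, then v²/(2a_F) = 135.094 / 5.800 = 23.292 m while braking, for a total of 17.434 + 23.292 = 40.726 m.
Since a_F ≤ a_L and the follower starts braking later, the follower is never slower than the leader, so the closest approach is when both have stopped.
Minimum gap = 40.726 − 10.895 = 29.831 m.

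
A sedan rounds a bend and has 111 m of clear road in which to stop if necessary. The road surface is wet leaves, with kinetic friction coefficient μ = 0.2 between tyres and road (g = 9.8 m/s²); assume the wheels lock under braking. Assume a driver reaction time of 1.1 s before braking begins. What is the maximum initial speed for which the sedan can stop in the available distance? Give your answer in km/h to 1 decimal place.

a = μg = 0.2 × 9.8 = 1.960 m/s².
Stopping distance: v·t_r + v²/(2a) = 111 with t_r = 1.1 s and a = 1.960 m/s².
So v² + 4.312 v − 435.12 = 0.
Positive root: v = −a·t_r + √((a·t_r)² + 2a·d) = −2.156 + √(4.648 + 435.12) = 18.8146 m/s.
18.8146 m/s × 3.6 = 67.733 km/h.

Maximum speed ≈ 67.7 km/h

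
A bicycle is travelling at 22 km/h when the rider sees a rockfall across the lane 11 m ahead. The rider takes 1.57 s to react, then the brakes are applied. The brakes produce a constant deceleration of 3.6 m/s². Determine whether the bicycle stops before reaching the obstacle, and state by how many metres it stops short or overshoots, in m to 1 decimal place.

22 km/h ÷ 3.6 = 6.1111 m/s.
Reaction distance = 6.1111 × 1.57 = 9.594 m.
Braking distance = v²/(2a) = 37.346 / 7.200 = 5.187 m.
Total stopping distance = 9.594 + 5.187 = 14.781 m, vs 11 m available — it cannot stop in time and overshoots by 14.781 − 11 = 3.781 m.

No — it overshoots by 3.8 m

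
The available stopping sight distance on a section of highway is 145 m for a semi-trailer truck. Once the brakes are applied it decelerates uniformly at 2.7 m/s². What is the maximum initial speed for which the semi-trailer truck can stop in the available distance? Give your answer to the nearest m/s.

v²/(2a) = d ⇒ v = √(2 × 2.700 × 145) = √783.00 = 27.9821 m/s.

Maximum speed ≈ 28 m/s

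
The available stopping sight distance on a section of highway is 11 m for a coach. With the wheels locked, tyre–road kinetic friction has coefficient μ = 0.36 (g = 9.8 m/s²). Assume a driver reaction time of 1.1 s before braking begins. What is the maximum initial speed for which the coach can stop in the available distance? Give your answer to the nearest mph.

Maximum speed ≈ 13 mph

a = μg = 0.36 × 9.8 = 3.528 m/s².
Stopping distance: v·t_r + v²/(2a) = 11 with t_r = 1.1 s and a = 3.528 m/s².
So v² + 7.762 v − 77.62 = 0.
Positive root: v = −a·t_r + √((a·t_r)² + 2a·d) = −3.881 + √(15.062 + 77.62) = 5.7461 m/s.
5.7461 m/s ÷ 0.44704 = 12.854 mph.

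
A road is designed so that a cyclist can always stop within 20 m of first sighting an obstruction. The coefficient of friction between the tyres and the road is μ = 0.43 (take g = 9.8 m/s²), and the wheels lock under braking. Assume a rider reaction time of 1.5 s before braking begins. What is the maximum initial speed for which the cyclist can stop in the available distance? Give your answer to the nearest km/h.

Maximum speed ≈ 29 km/h

a = μg = 0.43 × 9.8 = 4.214 m/s².
Stopping distance: v·t_r + v²/(2a) = 20 with t_r = 1.5 s and a = 4.214 m/s².
So v² + 12.642 v − 168.56 = 0.
Positive root: v = −a·t_r + √((a·t_r)² + 2a·d) = −6.321 + √(39.955 + 168.56) = 8.1190 m/s.
8.1190 m/s × 3.6 = 29.228 km/h.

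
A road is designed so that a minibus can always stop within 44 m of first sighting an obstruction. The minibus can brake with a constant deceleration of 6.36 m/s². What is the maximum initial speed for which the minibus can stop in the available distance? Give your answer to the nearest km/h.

v²/(2a) = d ⇒ v = √(2 × 6.360 × 44) = √559.68 = 23.6576 m/s.
23.6576 m/s × 3.6 = 85.167 km/h.

Maximum speed ≈ 85 km/h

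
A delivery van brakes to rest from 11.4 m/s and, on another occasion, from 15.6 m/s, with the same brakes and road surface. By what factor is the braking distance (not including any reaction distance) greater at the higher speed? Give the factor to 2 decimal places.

Factor ≈ 1.87

Braking distance d = v²/(2a), so with a fixed, d ∝ v².
Factor = (15.6/11.4)² = 1.3684² = 1.8725.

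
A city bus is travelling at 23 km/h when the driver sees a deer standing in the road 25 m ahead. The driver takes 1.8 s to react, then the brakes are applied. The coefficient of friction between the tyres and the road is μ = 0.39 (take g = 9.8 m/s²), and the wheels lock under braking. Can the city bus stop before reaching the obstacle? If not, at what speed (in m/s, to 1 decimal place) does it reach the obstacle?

23 km/h ÷ 3.6 = 6.3889 m/s.
a = μg = 0.39 × 9.8 = 3.822 m/s².
Reaction distance = 6.3889 × 1.8 = 11.500 m.
Braking distance = v²/(2a) = 40.818 / 7.644 = 5.340 m.
Total stopping distance = 11.500 + 5.340 = 16.840 m, vs 25 m available — it stops with 25 − 16.840 = 8.160 m to spare.

Yes — it stops about 8.2 m short of the obstacle, so it never reaches it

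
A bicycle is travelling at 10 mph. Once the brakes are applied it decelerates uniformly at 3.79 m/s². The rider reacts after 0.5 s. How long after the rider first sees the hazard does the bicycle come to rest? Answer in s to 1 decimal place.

Total time ≈ 1.7 s

10 mph × 0.44704 = 4.4704 m/s.
Braking time = v/a = 4.4704 / 3.790 = 1.180 s.
Total = 0.5 + 1.180 = 1.680 s.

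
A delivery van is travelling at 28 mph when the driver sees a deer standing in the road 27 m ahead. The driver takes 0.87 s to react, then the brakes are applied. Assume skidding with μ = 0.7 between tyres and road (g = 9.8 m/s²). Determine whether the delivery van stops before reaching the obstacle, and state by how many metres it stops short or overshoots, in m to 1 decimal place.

28 mph × 0.44704 = 12.5171 m/s.
a = μg = 0.7 × 9.8 = 6.860 m/s².
Reaction distance = 12.5171 × 0.87 = 10.890 m.
Braking distance = v²/(2a) = 156.678 / 13.720 = 11.420 m.
Total stopping distance = 10.890 + 11.420 = 22.310 m, vs 27 m available — it stops with 27 − 22.310 = 4.690 m to spare.

Yes — it stops 4.7 m short of the obstacle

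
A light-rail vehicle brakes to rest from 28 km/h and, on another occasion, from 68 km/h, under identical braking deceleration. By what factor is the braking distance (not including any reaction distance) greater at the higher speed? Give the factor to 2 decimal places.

Factor ≈ 5.90

Braking distance d = v²/(2a), so with a fixed, d ∝ v².
Factor = (68/28)² = 2.4286² = 5.8981.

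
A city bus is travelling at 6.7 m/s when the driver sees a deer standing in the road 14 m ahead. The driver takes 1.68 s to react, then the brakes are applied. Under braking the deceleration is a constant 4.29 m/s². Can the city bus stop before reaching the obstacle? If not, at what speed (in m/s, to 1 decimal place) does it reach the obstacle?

No — it strikes the obstacle at 4.6 m/s

Reaction distance = 6.7000 × 1.68 = 11.256 m.
Braking distance needed to stop: v²/(2a) = 44.890 / 8.580 = 5.232 m, so total needed = 11.256 + 5.232 = 16.488 m > 14 m — it cannot stop.
Distance remaining when braking begins: 14 − 11.256 = 2.744 m.
v² = v₀² − 2a·d = 44.890 − 2 × 4.290 × 2.744 = 21.346 m²/s².
v = √21.346 = 4.620 m/s.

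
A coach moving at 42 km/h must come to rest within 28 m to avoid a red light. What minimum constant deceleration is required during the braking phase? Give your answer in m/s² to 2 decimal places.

Required deceleration ≈ 2.43 m/s²

42 km/h ÷ 3.6 = 11.6667 m/s.
v² = 2a·d ⇒ a = v²/(2d) = 11.6667² / (2 × 28.000) = 136.112 / 56.000 = 2.4306 m/s².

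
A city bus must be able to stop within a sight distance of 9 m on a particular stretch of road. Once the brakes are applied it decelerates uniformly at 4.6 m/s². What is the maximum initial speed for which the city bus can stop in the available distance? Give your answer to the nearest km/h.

Maximum speed ≈ 33 km/h

v²/(2a) = d ⇒ v = √(2 × 4.600 × 9) = √82.80 = 9.0995 m/s.
9.0995 m/s × 3.6 = 32.758 km/h.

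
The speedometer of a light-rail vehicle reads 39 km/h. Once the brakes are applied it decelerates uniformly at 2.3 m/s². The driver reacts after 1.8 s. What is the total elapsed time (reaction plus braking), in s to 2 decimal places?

39 km/h ÷ 3.6 = 10.8333 m/s.
Braking time = v/a = 10.8333 / 2.300 = 4.710 s.
Total = 1.8 + 4.710 = 6.510 s.

Total time ≈ 6.51 s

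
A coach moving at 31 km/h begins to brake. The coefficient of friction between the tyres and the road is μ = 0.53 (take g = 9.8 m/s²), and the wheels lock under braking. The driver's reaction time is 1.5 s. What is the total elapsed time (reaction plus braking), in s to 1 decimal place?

Total time ≈ 3.2 s

31 km/h ÷ 3.6 = 8.6111 m/s.
a = μg = 0.53 × 9.8 = 5.194 m/s².
Braking time = v/a = 8.6111 / 5.194 = 1.658 s.
Total = 1.5 + 1.658 = 3.158 s.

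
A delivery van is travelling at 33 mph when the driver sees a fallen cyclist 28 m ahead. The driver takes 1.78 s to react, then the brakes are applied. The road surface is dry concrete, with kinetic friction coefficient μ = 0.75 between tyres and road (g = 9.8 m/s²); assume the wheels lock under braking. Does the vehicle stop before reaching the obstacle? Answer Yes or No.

No

33 mph × 0.44704 = 14.7523 m/s.
a = μg = 0.75 × 9.8 = 7.350 m/s².
Reaction distance = 14.7523 × 1.78 = 26.259 m.
Braking distance = v²/(2a) = 217.630 / 14.700 = 14.805 m.
Total stopping distance = 26.259 + 14.805 = 41.064 m, vs 28 m available — it cannot stop in time and overshoots by 41.064 − 28 = 13.064 m.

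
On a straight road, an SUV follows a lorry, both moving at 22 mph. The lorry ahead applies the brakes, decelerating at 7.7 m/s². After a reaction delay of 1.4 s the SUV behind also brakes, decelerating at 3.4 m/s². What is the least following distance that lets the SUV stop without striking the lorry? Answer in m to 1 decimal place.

Minimum gap ≈ 21.7 m

22 mph × 0.44704 = 9.8349 m/s.
Leader travels v²/(2a_L) = 96.725 / 15.400 = 6.281 m before stopping.
Follower covers v·t_r = 9.8349 × 1.4 = 13.769 m while reacting, then v²/(2a_F) = 96.725 / 6.800 = 14.224 m while braking, for a total of 13.769 + 14.224 = 27.993 m.
Since a_F ≤ a_L and the follower starts braking later, the follower is never slower than the leader, so the closest approach is when both have stopped.
Minimum gap = 27.993 − 6.281 = 21.712 m.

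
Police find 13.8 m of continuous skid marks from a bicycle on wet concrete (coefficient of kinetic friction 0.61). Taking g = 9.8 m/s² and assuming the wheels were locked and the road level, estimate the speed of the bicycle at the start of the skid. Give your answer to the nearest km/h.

Initial speed ≈ 46 km/h

Deceleration a = μg = 0.61 × 9.8 = 5.978 m/s².
v = √(2a·d) = √(2 × 5.978 × 13.8) = √164.993 = 12.8450 m/s.
= 12.8450 × 3.6 = 46.242 km/h.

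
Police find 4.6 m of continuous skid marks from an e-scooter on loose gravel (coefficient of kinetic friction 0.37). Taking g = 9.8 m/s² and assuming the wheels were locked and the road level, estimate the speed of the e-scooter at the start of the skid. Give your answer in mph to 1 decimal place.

Initial speed ≈ 12.9 mph

Deceleration a = μg = 0.37 × 9.8 = 3.626 m/s².
v = √(2a·d) = √(2 × 3.626 × 4.6) = √33.359 = 5.7757 m/s.
= 5.7757 ÷ 0.44704 = 12.920 mph.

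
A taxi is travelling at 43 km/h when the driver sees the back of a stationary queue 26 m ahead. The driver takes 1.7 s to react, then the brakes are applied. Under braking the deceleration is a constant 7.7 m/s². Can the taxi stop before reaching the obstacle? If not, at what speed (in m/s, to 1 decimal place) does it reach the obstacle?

43 km/h ÷ 3.6 = 11.9444 m/s.
Reaction distance = 11.9444 × 1.7 = 20.305 m.
Braking distance needed to stop: v²/(2a) = 142.669 / 15.400 = 9.264 m, so total needed = 20.305 + 9.264 = 29.569 m > 26 m — it cannot stop.
Distance remaining when braking begins: 26 − 20.305 = 5.695 m.
v² = v₀² − 2a·d = 142.669 − 2 × 7.700 × 5.695 = 54.966 m²/s².
v = √54.966 = 7.414 m/s.

No — it strikes the obstacle at 7.4 m/s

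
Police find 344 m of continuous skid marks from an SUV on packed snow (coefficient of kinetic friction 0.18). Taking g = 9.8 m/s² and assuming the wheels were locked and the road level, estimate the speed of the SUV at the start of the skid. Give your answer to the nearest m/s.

Initial speed ≈ 35 m/s

Deceleration a = μg = 0.18 × 9.8 = 1.764 m/s².
v = √(2a·d) = √(2 × 1.764 × 344) = √1213.632 = 34.8372 m/s.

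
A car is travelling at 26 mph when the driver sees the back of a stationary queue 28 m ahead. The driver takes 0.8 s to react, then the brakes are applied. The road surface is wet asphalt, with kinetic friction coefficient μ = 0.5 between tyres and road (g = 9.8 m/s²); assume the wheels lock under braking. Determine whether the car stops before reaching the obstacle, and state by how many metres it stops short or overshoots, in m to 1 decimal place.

Yes — it stops 4.9 m short of the obstacle

26 mph × 0.44704 = 11.6230 m/s.
a = μg = 0.5 × 9.8 = 4.900 m/s².
Reaction distance = 11.6230 × 0.8 = 9.298 m.
Braking distance = v²/(2a) = 135.094 / 9.800 = 13.785 m.
Total stopping distance = 9.298 + 13.785 = 23.083 m, vs 28 m available — it stops with 28 − 23.083 = 4.917 m to spare.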